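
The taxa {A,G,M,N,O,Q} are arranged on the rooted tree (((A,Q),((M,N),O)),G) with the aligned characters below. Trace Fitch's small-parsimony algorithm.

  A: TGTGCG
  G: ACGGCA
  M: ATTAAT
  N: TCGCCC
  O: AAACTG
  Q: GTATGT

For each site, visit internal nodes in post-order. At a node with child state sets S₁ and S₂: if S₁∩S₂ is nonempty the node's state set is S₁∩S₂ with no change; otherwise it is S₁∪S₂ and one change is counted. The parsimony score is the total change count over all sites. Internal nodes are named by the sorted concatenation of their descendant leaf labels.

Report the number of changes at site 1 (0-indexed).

site 0, node AQ: A={T} ∪ Q={G} → {G,T} (+1)
site 0, node MN: M={A} ∪ N={T} → {A,T} (+1)
site 0, node MNO: MN={A,T} ∩ O={A} → {A} (+0)
site 0, node AMNOQ: AQ={G,T} ∪ MNO={A} → {A,G,T} (+1)
site 0, node AGMNOQ: AMNOQ={A,G,T} ∩ G={A} → {A} (+0)
site 1, node AQ: A={G} ∪ Q={T} → {G,T} (+1)
site 1, node MN: M={T} ∪ N={C} → {C,T} (+1)
site 1, node MNO: MN={C,T} ∪ O={A} → {A,C,T} (+1)
site 1, node AMNOQ: AQ={G,T} ∩ MNO={A,C,T} → {T} (+0)
site 1, node AGMNOQ: AMNOQ={T} ∪ G={C} → {C,T} (+1)
site 2, node AQ: A={T} ∪ Q={A} → {A,T} (+1)
site 2, node MN: M={T} ∪ N={G} → {G,T} (+1)
site 2, node MNO: MN={G,T} ∪ O={A} → {A,G,T} (+1)
site 2, node AMNOQ: AQ={A,T} ∩ MNO={A,G,T} → {A,T} (+0)
site 2, node AGMNOQ: AMNOQ={A,T} ∪ G={G} → {A,G,T} (+1)
site 3, node AQ: A={G} ∪ Q={T} → {G,T} (+1)
site 3, node MN: M={A} ∪ N={C} → {A,C} (+1)
site 3, node MNO: MN={A,C} ∩ O={C} → {C} (+0)
site 3, node AMNOQ: AQ={G,T} ∪ MNO={C} → {C,G,T} (+1)
site 3, node AGMNOQ: AMNOQ={C,G,T} ∩ G={G} → {G} (+0)
site 4, node AQ: A={C} ∪ Q={G} → {C,G} (+1)
site 4, node MN: M={A} ∪ N={C} → {A,C} (+1)
site 4, node MNO: MN={A,C} ∪ O={T} → {A,C,T} (+1)
site 4, node AMNOQ: AQ={C,G} ∩ MNO={A,C,T} → {C} (+0)
site 4, node AGMNOQ: AMNOQ={C} ∩ G={C} → {C} (+0)
site 5, node AQ: A={G} ∪ Q={T} → {G,T} (+1)
site 5, node MN: M={T} ∪ N={C} → {C,T} (+1)
site 5, node MNO: MN={C,T} ∪ O={G} → {C,G,T} (+1)
site 5, node AMNOQ: AQ={G,T} ∩ MNO={C,G,T} → {G,T} (+0)
site 5, node AGMNOQ: AMNOQ={G,T} ∪ G={A} → {A,G,T} (+1)
per-site changes: [3, 4, 4, 3, 3, 4]; total = 21

4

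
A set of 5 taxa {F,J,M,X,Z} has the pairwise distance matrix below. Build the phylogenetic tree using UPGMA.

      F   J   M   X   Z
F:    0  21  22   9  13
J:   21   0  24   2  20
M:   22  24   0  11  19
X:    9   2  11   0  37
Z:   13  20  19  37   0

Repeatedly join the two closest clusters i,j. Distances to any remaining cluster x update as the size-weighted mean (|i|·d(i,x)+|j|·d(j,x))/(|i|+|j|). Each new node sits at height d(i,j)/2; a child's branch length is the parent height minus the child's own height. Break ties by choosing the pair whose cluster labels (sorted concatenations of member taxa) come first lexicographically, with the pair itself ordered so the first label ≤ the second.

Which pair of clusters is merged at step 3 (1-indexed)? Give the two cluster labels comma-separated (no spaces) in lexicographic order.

JX,M

iteration 1: select J,X (d=2); attach at lengths (1, 1); label the merged cluster JX
  updated: d(F,JX)=15, d(JX,M)=35/2, d(JX,Z)=57/2
iteration 2: select F,Z (d=13); attach at lengths (13/2, 13/2); label the merged cluster FZ
  updated: d(FZ,JX)=87/4, d(FZ,M)=41/2
iteration 3: select JX,M (d=35/2); attach at lengths (31/4, 35/4); label the merged cluster JMX
  updated: d(FZ,JMX)=64/3
iteration 4: select FZ,JMX (d=64/3); attach at lengths (25/6, 23/12); label the merged cluster FJMXZ
final tree: ((F:13/2,Z:13/2):25/6,((J:1,X:1):31/4,M:35/4):23/12)
total length: 451/12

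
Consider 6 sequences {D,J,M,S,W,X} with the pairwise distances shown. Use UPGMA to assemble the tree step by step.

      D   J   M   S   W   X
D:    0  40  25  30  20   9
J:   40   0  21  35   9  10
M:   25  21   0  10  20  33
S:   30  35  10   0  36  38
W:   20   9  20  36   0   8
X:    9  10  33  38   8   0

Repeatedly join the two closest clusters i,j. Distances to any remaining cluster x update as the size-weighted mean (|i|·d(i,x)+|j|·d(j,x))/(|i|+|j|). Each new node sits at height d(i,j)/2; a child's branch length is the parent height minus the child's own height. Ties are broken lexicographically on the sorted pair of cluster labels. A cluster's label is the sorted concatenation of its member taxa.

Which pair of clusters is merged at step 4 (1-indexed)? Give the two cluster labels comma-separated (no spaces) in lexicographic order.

step 1: merge (W,X) at d=8; branch lengths W→4, X→4; new cluster WX
  updated: d(D,WX)=29/2, d(J,WX)=19/2, d(M,WX)=53/2, d(S,WX)=37
step 2: merge (J,WX) at d=19/2; branch lengths J→19/4, WX→3/4; new cluster JWX
  updated: d(D,JWX)=23, d(JWX,M)=74/3, d(JWX,S)=109/3
step 3: merge (M,S) at d=10; branch lengths M→5, S→5; new cluster MS
  updated: d(D,MS)=55/2, d(JWX,MS)=61/2
step 4: merge (D,JWX) at d=23; branch lengths D→23/2, JWX→27/4; new cluster DJWX
  updated: d(DJWX,MS)=119/4
step 5: merge (DJWX,MS) at d=119/4; branch lengths DJWX→27/8, MS→79/8; new cluster DJMSWX
final tree: ((D:23/2,(J:19/4,(W:4,X:4):3/4):27/4):27/8,(M:5,S:5):79/8)
total length: 55

D,JWX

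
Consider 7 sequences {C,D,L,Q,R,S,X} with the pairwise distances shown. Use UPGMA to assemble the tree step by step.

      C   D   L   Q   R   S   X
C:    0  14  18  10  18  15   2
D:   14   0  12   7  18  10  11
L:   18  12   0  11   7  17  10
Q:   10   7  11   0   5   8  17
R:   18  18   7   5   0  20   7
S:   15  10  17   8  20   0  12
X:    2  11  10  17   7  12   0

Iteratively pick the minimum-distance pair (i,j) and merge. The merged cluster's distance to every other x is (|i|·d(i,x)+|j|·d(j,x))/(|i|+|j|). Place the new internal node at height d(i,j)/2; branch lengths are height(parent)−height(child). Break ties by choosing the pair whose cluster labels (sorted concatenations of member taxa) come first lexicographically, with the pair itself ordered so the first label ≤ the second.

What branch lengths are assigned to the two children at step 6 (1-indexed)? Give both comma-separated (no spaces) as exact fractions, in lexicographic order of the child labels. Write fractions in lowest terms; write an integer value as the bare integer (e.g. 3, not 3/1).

1. join C+X (d=2) ⇒ CX; edges |C|=1, |X|=1
  updated: d(CX,D)=25/2, d(CX,L)=14, d(CX,Q)=27/2, d(CX,R)=25/2, d(CX,S)=27/2
2. join Q+R (d=5) ⇒ QR; edges |Q|=5/2, |R|=5/2
  updated: d(CX,QR)=13, d(D,QR)=25/2, d(L,QR)=9, d(QR,S)=14
3. join L+QR (d=9) ⇒ LQR; edges |L|=9/2, |QR|=2
  updated: d(CX,LQR)=40/3, d(D,LQR)=37/3, d(LQR,S)=15
4. join D+S (d=10) ⇒ DS; edges |D|=5, |S|=5
  updated: d(CX,DS)=13, d(DS,LQR)=41/3
5. join CX+DS (d=13) ⇒ CDSX; edges |CX|=11/2, |DS|=3/2
  updated: d(CDSX,LQR)=27/2
6. join CDSX+LQR (d=27/2) ⇒ CDLQRSX; edges |CDSX|=1/4, |LQR|=9/4
final tree: (((C:1,X:1):11/2,(D:5,S:5):3/2):1/4,(L:9/2,(Q:5/2,R:5/2):2):9/4)
total length: 33

1/4,9/4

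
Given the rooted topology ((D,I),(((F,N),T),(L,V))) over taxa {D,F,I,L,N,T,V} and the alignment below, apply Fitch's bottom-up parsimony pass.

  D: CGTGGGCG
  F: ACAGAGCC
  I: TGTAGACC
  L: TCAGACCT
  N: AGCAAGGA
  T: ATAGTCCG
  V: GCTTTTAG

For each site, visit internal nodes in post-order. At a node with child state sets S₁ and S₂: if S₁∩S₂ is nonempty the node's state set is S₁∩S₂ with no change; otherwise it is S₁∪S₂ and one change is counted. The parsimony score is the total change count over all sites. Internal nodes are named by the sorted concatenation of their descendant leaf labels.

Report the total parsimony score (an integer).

site 0, node DI: D={C} ∪ I={T} → {C,T} (+1)
site 0, node FN: F={A} ∩ N={A} → {A} (+0)
site 0, node FNT: FN={A} ∩ T={A} → {A} (+0)
site 0, node LV: L={T} ∪ V={G} → {G,T} (+1)
site 0, node FLNTV: FNT={A} ∪ LV={G,T} → {A,G,T} (+1)
site 0, node DFILNTV: DI={C,T} ∩ FLNTV={A,G,T} → {T} (+0)
site 1, node DI: D={G} ∩ I={G} → {G} (+0)
site 1, node FN: F={C} ∪ N={G} → {C,G} (+1)
site 1, node FNT: FN={C,G} ∪ T={T} → {C,G,T} (+1)
site 1, node LV: L={C} ∩ V={C} → {C} (+0)
site 1, node FLNTV: FNT={C,G,T} ∩ LV={C} → {C} (+0)
site 1, node DFILNTV: DI={G} ∪ FLNTV={C} → {C,G} (+1)
site 2, node DI: D={T} ∩ I={T} → {T} (+0)
site 2, node FN: F={A} ∪ N={C} → {A,C} (+1)
site 2, node FNT: FN={A,C} ∩ T={A} → {A} (+0)
site 2, node LV: L={A} ∪ V={T} → {A,T} (+1)
site 2, node FLNTV: FNT={A} ∩ LV={A,T} → {A} (+0)
site 2, node DFILNTV: DI={T} ∪ FLNTV={A} → {A,T} (+1)
site 3, node DI: D={G} ∪ I={A} → {A,G} (+1)
site 3, node FN: F={G} ∪ N={A} → {A,G} (+1)
site 3, node FNT: FN={A,G} ∩ T={G} → {G} (+0)
site 3, node LV: L={G} ∪ V={T} → {G,T} (+1)
site 3, node FLNTV: FNT={G} ∩ LV={G,T} → {G} (+0)
site 3, node DFILNTV: DI={A,G} ∩ FLNTV={G} → {G} (+0)
site 4, node DI: D={G} ∩ I={G} → {G} (+0)
site 4, node FN: F={A} ∩ N={A} → {A} (+0)
site 4, node FNT: FN={A} ∪ T={T} → {A,T} (+1)
site 4, node LV: L={A} ∪ V={T} → {A,T} (+1)
site 4, node FLNTV: FNT={A,T} ∩ LV={A,T} → {A,T} (+0)
site 4, node DFILNTV: DI={G} ∪ FLNTV={A,T} → {A,G,T} (+1)
site 5, node DI: D={G} ∪ I={A} → {A,G} (+1)
site 5, node FN: F={G} ∩ N={G} → {G} (+0)
site 5, node FNT: FN={G} ∪ T={C} → {C,G} (+1)
site 5, node LV: L={C} ∪ V={T} → {C,T} (+1)
site 5, node FLNTV: FNT={C,G} ∩ LV={C,T} → {C} (+0)
site 5, node DFILNTV: DI={A,G} ∪ FLNTV={C} → {A,C,G} (+1)
site 6, node DI: D={C} ∩ I={C} → {C} (+0)
site 6, node FN: F={C} ∪ N={G} → {C,G} (+1)
site 6, node FNT: FN={C,G} ∩ T={C} → {C} (+0)
site 6, node LV: L={C} ∪ V={A} → {A,C} (+1)
site 6, node FLNTV: FNT={C} ∩ LV={A,C} → {C} (+0)
site 6, node DFILNTV: DI={C} ∩ FLNTV={C} → {C} (+0)
site 7, node DI: D={G} ∪ I={C} → {C,G} (+1)
site 7, node FN: F={C} ∪ N={A} → {A,C} (+1)
site 7, node FNT: FN={A,C} ∪ T={G} → {A,C,G} (+1)
site 7, node LV: L={T} ∪ V={G} → {G,T} (+1)
site 7, node FLNTV: FNT={A,C,G} ∩ LV={G,T} → {G} (+0)
site 7, node DFILNTV: DI={C,G} ∩ FLNTV={G} → {G} (+0)
per-site changes: [3, 3, 3, 3, 3, 4, 2, 4]; total = 25

25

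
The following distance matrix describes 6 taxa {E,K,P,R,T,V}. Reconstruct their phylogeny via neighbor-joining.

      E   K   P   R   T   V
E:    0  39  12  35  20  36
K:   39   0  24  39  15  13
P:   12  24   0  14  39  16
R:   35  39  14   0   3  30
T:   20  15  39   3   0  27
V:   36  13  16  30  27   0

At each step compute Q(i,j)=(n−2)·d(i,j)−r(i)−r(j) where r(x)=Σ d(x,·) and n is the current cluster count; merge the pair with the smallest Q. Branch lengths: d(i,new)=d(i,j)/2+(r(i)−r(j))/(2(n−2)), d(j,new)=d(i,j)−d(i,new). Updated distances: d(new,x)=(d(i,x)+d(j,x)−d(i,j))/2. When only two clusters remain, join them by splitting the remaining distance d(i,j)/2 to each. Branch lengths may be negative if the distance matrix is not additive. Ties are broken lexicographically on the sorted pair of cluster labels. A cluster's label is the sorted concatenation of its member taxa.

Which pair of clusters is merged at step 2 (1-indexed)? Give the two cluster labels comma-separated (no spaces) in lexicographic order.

iteration 1: select R,T (d=3, Q=-213); attach at lengths (29/8, -5/8); label the merged cluster RT
  updated: d(E,RT)=26, d(K,RT)=51/2, d(P,RT)=25, d(RT,V)=27
iteration 2: select K,V (d=13, Q=-309/2); attach at lengths (97/12, 59/12); label the merged cluster KV
  updated: d(E,KV)=31, d(KV,P)=27/2, d(KV,RT)=79/4
iteration 3: select E,P (d=12, Q=-191/2); attach at lengths (85/8, 11/8); label the merged cluster EP
  updated: d(EP,KV)=65/4, d(EP,RT)=39/2
iteration 4: select EP,KV (d=65/4, Q=-111/2); attach at lengths (8, 33/4); label the merged cluster EKPV
  updated: d(EKPV,RT)=23/2
iteration 5: select EKPV,RT (d=23/2); attach at lengths (23/4, 23/4); label the merged cluster EKPRTV
final tree: (((E:85/8,P:11/8):8,(K:97/12,V:59/12):33/4):23/4,(R:29/8,T:-5/8):23/4)
total length: 223/4

K,V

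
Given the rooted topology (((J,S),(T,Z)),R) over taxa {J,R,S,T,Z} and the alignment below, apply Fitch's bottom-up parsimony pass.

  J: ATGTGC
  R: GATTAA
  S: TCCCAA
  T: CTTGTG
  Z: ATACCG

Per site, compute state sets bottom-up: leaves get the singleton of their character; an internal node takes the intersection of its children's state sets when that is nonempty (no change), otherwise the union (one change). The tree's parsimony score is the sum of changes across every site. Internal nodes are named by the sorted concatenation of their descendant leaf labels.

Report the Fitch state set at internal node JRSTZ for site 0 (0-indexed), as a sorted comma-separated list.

A,G

JS@0: {A} ∪ {T} = {A,T} (union, +1)
TZ@0: {C} ∪ {A} = {A,C} (union, +1)
JSTZ@0: {A,T} ∩ {A,C} = {A} (intersection, +0)
JRSTZ@0: {A} ∪ {G} = {A,G} (union, +1)
JS@1: {T} ∪ {C} = {C,T} (union, +1)
TZ@1: {T} ∩ {T} = {T} (intersection, +0)
JSTZ@1: {C,T} ∩ {T} = {T} (intersection, +0)
JRSTZ@1: {T} ∪ {A} = {A,T} (union, +1)
JS@2: {G} ∪ {C} = {C,G} (union, +1)
TZ@2: {T} ∪ {A} = {A,T} (union, +1)
JSTZ@2: {C,G} ∪ {A,T} = {A,C,G,T} (union, +1)
JRSTZ@2: {A,C,G,T} ∩ {T} = {T} (intersection, +0)
JS@3: {T} ∪ {C} = {C,T} (union, +1)
TZ@3: {G} ∪ {C} = {C,G} (union, +1)
JSTZ@3: {C,T} ∩ {C,G} = {C} (intersection, +0)
JRSTZ@3: {C} ∪ {T} = {C,T} (union, +1)
JS@4: {G} ∪ {A} = {A,G} (union, +1)
TZ@4: {T} ∪ {C} = {C,T} (union, +1)
JSTZ@4: {A,G} ∪ {C,T} = {A,C,G,T} (union, +1)
JRSTZ@4: {A,C,G,T} ∩ {A} = {A} (intersection, +0)
JS@5: {C} ∪ {A} = {A,C} (union, +1)
TZ@5: {G} ∩ {G} = {G} (intersection, +0)
JSTZ@5: {A,C} ∪ {G} = {A,C,G} (union, +1)
JRSTZ@5: {A,C,G} ∩ {A} = {A} (intersection, +0)
per-site changes: [3, 2, 3, 3, 3, 2]; total = 16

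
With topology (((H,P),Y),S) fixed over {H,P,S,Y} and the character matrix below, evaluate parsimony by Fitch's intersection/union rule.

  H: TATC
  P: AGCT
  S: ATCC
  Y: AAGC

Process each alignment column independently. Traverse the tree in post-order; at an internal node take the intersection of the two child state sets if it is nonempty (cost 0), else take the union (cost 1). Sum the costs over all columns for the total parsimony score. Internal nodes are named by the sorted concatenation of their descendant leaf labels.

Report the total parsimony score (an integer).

6

[col 0] HP: children H:{T}, P:{A} ∪→ {A,T}; cost 1
[col 0] HPY: children HP:{A,T}, Y:{A} ∩→ {A}; cost 0
[col 0] HPSY: children HPY:{A}, S:{A} ∩→ {A}; cost 0
[col 1] HP: children H:{A}, P:{G} ∪→ {A,G}; cost 1
[col 1] HPY: children HP:{A,G}, Y:{A} ∩→ {A}; cost 0
[col 1] HPSY: children HPY:{A}, S:{T} ∪→ {A,T}; cost 1
[col 2] HP: children H:{T}, P:{C} ∪→ {C,T}; cost 1
[col 2] HPY: children HP:{C,T}, Y:{G} ∪→ {C,G,T}; cost 1
[col 2] HPSY: children HPY:{C,G,T}, S:{C} ∩→ {C}; cost 0
[col 3] HP: children H:{C}, P:{T} ∪→ {C,T}; cost 1
[col 3] HPY: children HP:{C,T}, Y:{C} ∩→ {C}; cost 0
[col 3] HPSY: children HPY:{C}, S:{C} ∩→ {C}; cost 0
per-site changes: [1, 2, 2, 1]; total = 6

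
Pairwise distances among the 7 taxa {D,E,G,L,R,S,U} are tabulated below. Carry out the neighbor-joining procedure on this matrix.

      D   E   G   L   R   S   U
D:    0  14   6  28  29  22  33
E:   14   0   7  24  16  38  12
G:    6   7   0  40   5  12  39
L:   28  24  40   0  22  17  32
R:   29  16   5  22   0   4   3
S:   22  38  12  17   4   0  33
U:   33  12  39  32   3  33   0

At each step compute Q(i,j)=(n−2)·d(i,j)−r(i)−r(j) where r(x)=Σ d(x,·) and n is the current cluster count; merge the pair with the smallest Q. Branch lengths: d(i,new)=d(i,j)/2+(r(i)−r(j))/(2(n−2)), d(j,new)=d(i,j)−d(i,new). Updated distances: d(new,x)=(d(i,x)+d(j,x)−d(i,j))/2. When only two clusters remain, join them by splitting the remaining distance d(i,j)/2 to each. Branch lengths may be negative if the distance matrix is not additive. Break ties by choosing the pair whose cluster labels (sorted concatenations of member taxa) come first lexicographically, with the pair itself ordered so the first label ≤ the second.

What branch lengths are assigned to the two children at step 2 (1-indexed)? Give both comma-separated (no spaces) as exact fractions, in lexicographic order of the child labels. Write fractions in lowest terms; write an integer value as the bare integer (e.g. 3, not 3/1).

193/16,79/16

iteration 1: select R,U (d=3, Q=-216); attach at lengths (-29/5, 44/5); label the merged cluster RU
  updated: d(D,RU)=59/2, d(E,RU)=25/2, d(G,RU)=41/2, d(L,RU)=51/2, d(RU,S)=17
iteration 2: select L,S (d=17, Q=-345/2); attach at lengths (193/16, 79/16); label the merged cluster LS
  updated: d(D,LS)=33/2, d(E,LS)=45/2, d(G,LS)=35/2, d(LS,RU)=51/4
iteration 3: select LS,RU (d=51/4, Q=-425/4); attach at lengths (43/8, 59/8); label the merged cluster LRSU
  updated: d(D,LRSU)=133/8, d(E,LRSU)=89/8, d(G,LRSU)=101/8
iteration 4: select D,G (d=6, Q=-201/4); attach at lengths (23/4, 1/4); label the merged cluster DG
  updated: d(DG,E)=15/2, d(DG,LRSU)=93/8
iteration 5: select DG,E (d=15/2, Q=-121/4); attach at lengths (4, 7/2); label the merged cluster DEG
  updated: d(DEG,LRSU)=61/8
iteration 6: select DEG,LRSU (d=61/8); attach at lengths (61/16, 61/16); label the merged cluster DEGLRSU
final tree: (((D:23/4,G:1/4):4,E:7/2):61/16,((L:193/16,S:79/16):43/8,(R:-29/5,U:44/5):59/8):61/16)
total length: 431/8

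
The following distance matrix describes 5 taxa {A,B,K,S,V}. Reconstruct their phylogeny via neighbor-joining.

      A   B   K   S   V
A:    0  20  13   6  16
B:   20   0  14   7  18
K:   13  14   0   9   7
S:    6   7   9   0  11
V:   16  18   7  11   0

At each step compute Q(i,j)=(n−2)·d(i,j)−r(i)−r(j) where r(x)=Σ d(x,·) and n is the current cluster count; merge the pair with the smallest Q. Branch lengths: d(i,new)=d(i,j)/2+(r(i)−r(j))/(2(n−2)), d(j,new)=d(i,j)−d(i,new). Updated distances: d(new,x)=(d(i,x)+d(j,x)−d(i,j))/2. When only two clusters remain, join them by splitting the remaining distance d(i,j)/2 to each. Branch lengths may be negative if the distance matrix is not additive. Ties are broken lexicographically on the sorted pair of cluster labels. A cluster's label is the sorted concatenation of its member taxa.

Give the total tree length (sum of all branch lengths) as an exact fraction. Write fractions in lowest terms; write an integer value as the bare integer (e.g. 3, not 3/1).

1. join K+V (d=7, Q=-74) ⇒ KV; edges |K|=2, |V|=5
  updated: d(A,KV)=11, d(B,KV)=25/2, d(KV,S)=13/2
2. join A+KV (d=11, Q=-45) ⇒ AKV; edges |A|=29/4, |KV|=15/4
  updated: d(AKV,B)=43/4, d(AKV,S)=3/4
3. join AKV+B (d=43/4, Q=-37/2) ⇒ ABKV; edges |AKV|=9/4, |B|=17/2
  updated: d(ABKV,S)=-3/2
4. join ABKV+S (d=-3/2) ⇒ ABKSV; edges |ABKV|=-3/4, |S|=-3/4
final tree: (((A:29/4,(K:2,V:5):15/4):9/4,B:17/2):-3/4,S:-3/4)
total length: 109/4

109/4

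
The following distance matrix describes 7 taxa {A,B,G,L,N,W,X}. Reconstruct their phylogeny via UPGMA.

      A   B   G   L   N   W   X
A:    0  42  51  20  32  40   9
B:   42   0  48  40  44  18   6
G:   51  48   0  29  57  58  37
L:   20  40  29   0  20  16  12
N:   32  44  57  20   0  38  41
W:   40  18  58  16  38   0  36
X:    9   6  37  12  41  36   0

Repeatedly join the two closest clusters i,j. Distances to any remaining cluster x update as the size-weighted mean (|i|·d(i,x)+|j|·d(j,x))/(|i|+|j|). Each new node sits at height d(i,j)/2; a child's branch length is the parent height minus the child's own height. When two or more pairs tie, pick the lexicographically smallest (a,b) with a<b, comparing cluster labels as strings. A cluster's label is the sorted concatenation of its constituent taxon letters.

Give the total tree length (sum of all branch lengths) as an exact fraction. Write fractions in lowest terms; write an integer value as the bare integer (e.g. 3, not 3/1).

407/4

iteration 1: select B,X (d=6); attach at lengths (3, 3); label the merged cluster BX
  updated: d(A,BX)=51/2, d(BX,G)=85/2, d(BX,L)=26, d(BX,N)=85/2, d(BX,W)=27
iteration 2: select L,W (d=16); attach at lengths (8, 8); label the merged cluster LW
  updated: d(A,LW)=30, d(BX,LW)=53/2, d(G,LW)=87/2, d(LW,N)=29
iteration 3: select A,BX (d=51/2); attach at lengths (51/4, 39/4); label the merged cluster ABX
  updated: d(ABX,G)=136/3, d(ABX,LW)=83/3, d(ABX,N)=39
iteration 4: select ABX,LW (d=83/3); attach at lengths (13/12, 35/6); label the merged cluster ABLWX
  updated: d(ABLWX,G)=223/5, d(ABLWX,N)=35
iteration 5: select ABLWX,N (d=35); attach at lengths (11/3, 35/2); label the merged cluster ABLNWX
  updated: d(ABLNWX,G)=140/3
iteration 6: select ABLNWX,G (d=140/3); attach at lengths (35/6, 70/3); label the merged cluster ABGLNWX
final tree: ((((A:51/4,(B:3,X:3):39/4):13/12,(L:8,W:8):35/6):11/3,N:35/2):35/6,G:70/3)
total length: 407/4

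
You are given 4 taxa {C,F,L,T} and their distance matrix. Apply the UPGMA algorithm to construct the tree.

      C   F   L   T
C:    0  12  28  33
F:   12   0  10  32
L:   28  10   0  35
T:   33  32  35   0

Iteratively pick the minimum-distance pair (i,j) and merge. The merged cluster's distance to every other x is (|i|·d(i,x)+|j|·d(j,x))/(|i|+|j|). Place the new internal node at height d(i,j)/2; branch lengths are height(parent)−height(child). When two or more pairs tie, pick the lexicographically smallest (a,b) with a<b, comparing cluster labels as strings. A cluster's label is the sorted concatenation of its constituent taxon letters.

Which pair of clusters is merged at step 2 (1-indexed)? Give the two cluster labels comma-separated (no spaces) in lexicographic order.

C,FL

step 1: merge (F,L) at d=10; branch lengths F→5, L→5; new cluster FL
  updated: d(C,FL)=20, d(FL,T)=67/2
step 2: merge (C,FL) at d=20; branch lengths C→10, FL→5; new cluster CFL
  updated: d(CFL,T)=100/3
step 3: merge (CFL,T) at d=100/3; branch lengths CFL→20/3, T→50/3; new cluster CFLT
final tree: ((C:10,(F:5,L:5):5):20/3,T:50/3)
total length: 145/3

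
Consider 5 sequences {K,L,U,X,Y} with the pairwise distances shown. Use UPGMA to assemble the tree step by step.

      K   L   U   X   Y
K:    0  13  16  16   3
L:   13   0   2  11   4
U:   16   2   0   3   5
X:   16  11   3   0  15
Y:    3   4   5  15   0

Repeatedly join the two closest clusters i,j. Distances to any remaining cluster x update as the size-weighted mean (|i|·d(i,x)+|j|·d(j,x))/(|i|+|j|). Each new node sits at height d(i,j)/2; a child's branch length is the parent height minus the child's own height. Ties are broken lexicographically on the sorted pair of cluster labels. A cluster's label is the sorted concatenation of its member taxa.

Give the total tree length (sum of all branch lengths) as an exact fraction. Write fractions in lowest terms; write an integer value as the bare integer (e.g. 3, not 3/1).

iteration 1: select L,U (d=2); attach at lengths (1, 1); label the merged cluster LU
  updated: d(K,LU)=29/2, d(LU,X)=7, d(LU,Y)=9/2
iteration 2: select K,Y (d=3); attach at lengths (3/2, 3/2); label the merged cluster KY
  updated: d(KY,LU)=19/2, d(KY,X)=31/2
iteration 3: select LU,X (d=7); attach at lengths (5/2, 7/2); label the merged cluster LUX
  updated: d(KY,LUX)=23/2
iteration 4: select KY,LUX (d=23/2); attach at lengths (17/4, 9/4); label the merged cluster KLUXY
final tree: ((K:3/2,Y:3/2):17/4,((L:1,U:1):5/2,X:7/2):9/4)
total length: 35/2

35/2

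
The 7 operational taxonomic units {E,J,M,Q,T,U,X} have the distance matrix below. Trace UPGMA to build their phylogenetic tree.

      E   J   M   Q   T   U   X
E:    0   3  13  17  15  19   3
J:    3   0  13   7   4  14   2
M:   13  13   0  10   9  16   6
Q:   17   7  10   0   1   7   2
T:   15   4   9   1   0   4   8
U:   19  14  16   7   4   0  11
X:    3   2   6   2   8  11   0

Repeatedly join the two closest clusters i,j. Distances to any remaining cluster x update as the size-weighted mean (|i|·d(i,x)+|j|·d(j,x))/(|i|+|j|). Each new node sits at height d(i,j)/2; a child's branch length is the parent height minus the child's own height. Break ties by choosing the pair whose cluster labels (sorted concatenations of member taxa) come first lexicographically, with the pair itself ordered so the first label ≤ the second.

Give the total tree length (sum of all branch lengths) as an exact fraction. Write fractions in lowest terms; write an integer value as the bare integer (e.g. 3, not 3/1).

265/12

1. join Q+T (d=1) ⇒ QT; edges |Q|=1/2, |T|=1/2
  updated: d(E,QT)=16, d(J,QT)=11/2, d(M,QT)=19/2, d(QT,U)=11/2, d(QT,X)=5
2. join J+X (d=2) ⇒ JX; edges |J|=1, |X|=1
  updated: d(E,JX)=3, d(JX,M)=19/2, d(JX,QT)=21/4, d(JX,U)=25/2
3. join E+JX (d=3) ⇒ EJX; edges |E|=3/2, |JX|=1/2
  updated: d(EJX,M)=32/3, d(EJX,QT)=53/6, d(EJX,U)=44/3
4. join QT+U (d=11/2) ⇒ QTU; edges |QT|=9/4, |U|=11/4
  updated: d(EJX,QTU)=97/9, d(M,QTU)=35/3
5. join EJX+M (d=32/3) ⇒ EJMX; edges |EJX|=23/6, |M|=16/3
  updated: d(EJMX,QTU)=11
6. join EJMX+QTU (d=11) ⇒ EJMQTUX; edges |EJMX|=1/6, |QTU|=11/4
final tree: (((E:3/2,(J:1,X:1):1/2):23/6,M:16/3):1/6,((Q:1/2,T:1/2):9/4,U:11/4):11/4)
total length: 265/12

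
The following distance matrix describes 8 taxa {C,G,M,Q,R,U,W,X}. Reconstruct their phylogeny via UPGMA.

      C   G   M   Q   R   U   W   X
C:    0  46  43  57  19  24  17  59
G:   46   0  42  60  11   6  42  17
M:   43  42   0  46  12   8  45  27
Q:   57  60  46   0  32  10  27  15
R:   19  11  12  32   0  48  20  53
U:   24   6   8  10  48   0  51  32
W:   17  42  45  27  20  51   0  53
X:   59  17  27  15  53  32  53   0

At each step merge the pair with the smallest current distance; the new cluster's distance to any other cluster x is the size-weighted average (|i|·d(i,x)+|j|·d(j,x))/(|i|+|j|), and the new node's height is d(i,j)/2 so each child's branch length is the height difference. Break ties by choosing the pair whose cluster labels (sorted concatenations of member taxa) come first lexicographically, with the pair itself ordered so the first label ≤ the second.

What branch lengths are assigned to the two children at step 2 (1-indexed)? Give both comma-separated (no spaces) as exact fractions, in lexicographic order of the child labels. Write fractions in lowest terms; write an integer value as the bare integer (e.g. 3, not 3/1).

1. join G+U (d=6) ⇒ GU; edges |G|=3, |U|=3
  updated: d(C,GU)=35, d(GU,M)=25, d(GU,Q)=35, d(GU,R)=59/2, d(GU,W)=93/2, d(GU,X)=49/2
2. join M+R (d=12) ⇒ MR; edges |M|=6, |R|=6
  updated: d(C,MR)=31, d(GU,MR)=109/4, d(MR,Q)=39, d(MR,W)=65/2, d(MR,X)=40
3. join Q+X (d=15) ⇒ QX; edges |Q|=15/2, |X|=15/2
  updated: d(C,QX)=58, d(GU,QX)=119/4, d(MR,QX)=79/2, d(QX,W)=40
4. join C+W (d=17) ⇒ CW; edges |C|=17/2, |W|=17/2
  updated: d(CW,GU)=163/4, d(CW,MR)=127/4, d(CW,QX)=49
5. join GU+MR (d=109/4) ⇒ GMRU; edges |GU|=85/8, |MR|=61/8
  updated: d(CW,GMRU)=145/4, d(GMRU,QX)=277/8
6. join GMRU+QX (d=277/8) ⇒ GMQRUX; edges |GMRU|=59/16, |QX|=157/16
  updated: d(CW,GMQRUX)=81/2
7. join CW+GMQRUX (d=81/2) ⇒ CGMQRUWX; edges |CW|=47/4, |GMQRUX|=47/16
final tree: ((C:17/2,W:17/2):47/4,(((G:3,U:3):85/8,(M:6,R:6):61/8):59/16,(Q:15/2,X:15/2):157/16):47/16)
total length: 1543/16

6,6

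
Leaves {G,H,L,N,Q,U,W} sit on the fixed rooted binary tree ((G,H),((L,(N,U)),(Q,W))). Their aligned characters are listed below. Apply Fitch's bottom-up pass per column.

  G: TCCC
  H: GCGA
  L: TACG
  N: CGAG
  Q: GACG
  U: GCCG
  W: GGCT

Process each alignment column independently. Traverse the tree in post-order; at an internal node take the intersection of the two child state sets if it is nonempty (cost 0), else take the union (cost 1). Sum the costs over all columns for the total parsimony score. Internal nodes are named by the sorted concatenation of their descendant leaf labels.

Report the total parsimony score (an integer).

site 0, node GH: G={T} ∪ H={G} → {G,T} (+1)
site 0, node NU: N={C} ∪ U={G} → {C,G} (+1)
site 0, node LNU: L={T} ∪ NU={C,G} → {C,G,T} (+1)
site 0, node QW: Q={G} ∩ W={G} → {G} (+0)
site 0, node LNQUW: LNU={C,G,T} ∩ QW={G} → {G} (+0)
site 0, node GHLNQUW: GH={G,T} ∩ LNQUW={G} → {G} (+0)
site 1, node GH: G={C} ∩ H={C} → {C} (+0)
site 1, node NU: N={G} ∪ U={C} → {C,G} (+1)
site 1, node LNU: L={A} ∪ NU={C,G} → {A,C,G} (+1)
site 1, node QW: Q={A} ∪ W={G} → {A,G} (+1)
site 1, node LNQUW: LNU={A,C,G} ∩ QW={A,G} → {A,G} (+0)
site 1, node GHLNQUW: GH={C} ∪ LNQUW={A,G} → {A,C,G} (+1)
site 2, node GH: G={C} ∪ H={G} → {C,G} (+1)
site 2, node NU: N={A} ∪ U={C} → {A,C} (+1)
site 2, node LNU: L={C} ∩ NU={A,C} → {C} (+0)
site 2, node QW: Q={C} ∩ W={C} → {C} (+0)
site 2, node LNQUW: LNU={C} ∩ QW={C} → {C} (+0)
site 2, node GHLNQUW: GH={C,G} ∩ LNQUW={C} → {C} (+0)
site 3, node GH: G={C} ∪ H={A} → {A,C} (+1)
site 3, node NU: N={G} ∩ U={G} → {G} (+0)
site 3, node LNU: L={G} ∩ NU={G} → {G} (+0)
site 3, node QW: Q={G} ∪ W={T} → {G,T} (+1)
site 3, node LNQUW: LNU={G} ∩ QW={G,T} → {G} (+0)
site 3, node GHLNQUW: GH={A,C} ∪ LNQUW={G} → {A,C,G} (+1)
per-site changes: [3, 4, 2, 3]; total = 12

12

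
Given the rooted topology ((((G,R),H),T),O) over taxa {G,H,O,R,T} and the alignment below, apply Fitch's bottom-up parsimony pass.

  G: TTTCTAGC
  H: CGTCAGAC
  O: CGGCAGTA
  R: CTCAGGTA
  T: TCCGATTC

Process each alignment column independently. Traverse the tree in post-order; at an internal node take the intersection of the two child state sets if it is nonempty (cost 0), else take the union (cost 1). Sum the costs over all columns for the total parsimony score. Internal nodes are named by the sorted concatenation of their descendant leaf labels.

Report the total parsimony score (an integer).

17

GR@0: {T} ∪ {C} = {C,T} (union, +1)
GHR@0: {C,T} ∩ {C} = {C} (intersection, +0)
GHRT@0: {C} ∪ {T} = {C,T} (union, +1)
GHORT@0: {C,T} ∩ {C} = {C} (intersection, +0)
GR@1: {T} ∩ {T} = {T} (intersection, +0)
GHR@1: {T} ∪ {G} = {G,T} (union, +1)
GHRT@1: {G,T} ∪ {C} = {C,G,T} (union, +1)
GHORT@1: {C,G,T} ∩ {G} = {G} (intersection, +0)
GR@2: {T} ∪ {C} = {C,T} (union, +1)
GHR@2: {C,T} ∩ {T} = {T} (intersection, +0)
GHRT@2: {T} ∪ {C} = {C,T} (union, +1)
GHORT@2: {C,T} ∪ {G} = {C,G,T} (union, +1)
GR@3: {C} ∪ {A} = {A,C} (union, +1)
GHR@3: {A,C} ∩ {C} = {C} (intersection, +0)
GHRT@3: {C} ∪ {G} = {C,G} (union, +1)
GHORT@3: {C,G} ∩ {C} = {C} (intersection, +0)
GR@4: {T} ∪ {G} = {G,T} (union, +1)
GHR@4: {G,T} ∪ {A} = {A,G,T} (union, +1)
GHRT@4: {A,G,T} ∩ {A} = {A} (intersection, +0)
GHORT@4: {A} ∩ {A} = {A} (intersection, +0)
GR@5: {A} ∪ {G} = {A,G} (union, +1)
GHR@5: {A,G} ∩ {G} = {G} (intersection, +0)
GHRT@5: {G} ∪ {T} = {G,T} (union, +1)
GHORT@5: {G,T} ∩ {G} = {G} (intersection, +0)
GR@6: {G} ∪ {T} = {G,T} (union, +1)
GHR@6: {G,T} ∪ {A} = {A,G,T} (union, +1)
GHRT@6: {A,G,T} ∩ {T} = {T} (intersection, +0)
GHORT@6: {T} ∩ {T} = {T} (intersection, +0)
GR@7: {C} ∪ {A} = {A,C} (union, +1)
GHR@7: {A,C} ∩ {C} = {C} (intersection, +0)
GHRT@7: {C} ∩ {C} = {C} (intersection, +0)
GHORT@7: {C} ∪ {A} = {A,C} (union, +1)
per-site changes: [2, 2, 3, 2, 2, 2, 2, 2]; total = 17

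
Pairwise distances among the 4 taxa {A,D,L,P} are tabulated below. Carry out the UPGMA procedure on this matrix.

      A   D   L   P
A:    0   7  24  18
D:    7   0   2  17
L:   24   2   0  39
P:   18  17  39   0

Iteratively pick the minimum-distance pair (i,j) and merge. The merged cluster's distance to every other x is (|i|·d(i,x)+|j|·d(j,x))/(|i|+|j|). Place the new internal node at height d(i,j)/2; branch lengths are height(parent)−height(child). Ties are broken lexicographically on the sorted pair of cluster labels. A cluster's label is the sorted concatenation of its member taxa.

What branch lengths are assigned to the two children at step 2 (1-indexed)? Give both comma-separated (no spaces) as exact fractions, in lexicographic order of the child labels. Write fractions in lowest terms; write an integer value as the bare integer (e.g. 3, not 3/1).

1. join D+L (d=2) ⇒ DL; edges |D|=1, |L|=1
  updated: d(A,DL)=31/2, d(DL,P)=28
2. join A+DL (d=31/2) ⇒ ADL; edges |A|=31/4, |DL|=27/4
  updated: d(ADL,P)=74/3
3. join ADL+P (d=74/3) ⇒ ADLP; edges |ADL|=55/12, |P|=37/3
final tree: ((A:31/4,(D:1,L:1):27/4):55/12,P:37/3)
total length: 401/12

31/4,27/4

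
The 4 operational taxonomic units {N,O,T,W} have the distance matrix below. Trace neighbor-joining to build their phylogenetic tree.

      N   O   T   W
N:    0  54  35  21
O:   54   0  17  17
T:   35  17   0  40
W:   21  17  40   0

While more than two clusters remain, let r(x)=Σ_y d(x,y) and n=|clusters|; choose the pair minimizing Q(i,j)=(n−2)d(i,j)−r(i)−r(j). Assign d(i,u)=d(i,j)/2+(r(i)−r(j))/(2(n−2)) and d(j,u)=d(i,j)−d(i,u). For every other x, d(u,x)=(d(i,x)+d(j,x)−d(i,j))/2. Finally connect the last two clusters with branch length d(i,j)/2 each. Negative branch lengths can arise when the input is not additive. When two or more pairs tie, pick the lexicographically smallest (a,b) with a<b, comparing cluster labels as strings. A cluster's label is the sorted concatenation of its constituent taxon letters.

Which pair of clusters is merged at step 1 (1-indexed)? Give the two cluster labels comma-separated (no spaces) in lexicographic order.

N,W

step 1: merge (N,W) at d=21, Q=-146; branch lengths N→37/2, W→5/2; new cluster NW
  updated: d(NW,O)=25, d(NW,T)=27
step 2: merge (NW,O) at d=25, Q=-69; branch lengths NW→35/2, O→15/2; new cluster NOW
  updated: d(NOW,T)=19/2
step 3: merge (NOW,T) at d=19/2; branch lengths NOW→19/4, T→19/4; new cluster NOTW
final tree: (((N:37/2,W:5/2):35/2,O:15/2):19/4,T:19/4)
total length: 111/2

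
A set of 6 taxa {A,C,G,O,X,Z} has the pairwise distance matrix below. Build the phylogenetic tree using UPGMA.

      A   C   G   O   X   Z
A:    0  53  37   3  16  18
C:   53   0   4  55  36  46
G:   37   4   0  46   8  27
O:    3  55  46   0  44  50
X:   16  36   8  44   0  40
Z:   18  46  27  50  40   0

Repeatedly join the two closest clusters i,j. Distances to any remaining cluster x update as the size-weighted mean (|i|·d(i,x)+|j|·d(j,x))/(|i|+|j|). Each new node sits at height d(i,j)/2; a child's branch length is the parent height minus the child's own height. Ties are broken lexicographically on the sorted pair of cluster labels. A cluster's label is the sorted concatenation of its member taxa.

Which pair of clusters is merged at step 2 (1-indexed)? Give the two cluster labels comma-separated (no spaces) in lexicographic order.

1. join A+O (d=3) ⇒ AO; edges |A|=3/2, |O|=3/2
  updated: d(AO,C)=54, d(AO,G)=83/2, d(AO,X)=30, d(AO,Z)=34
2. join C+G (d=4) ⇒ CG; edges |C|=2, |G|=2
  updated: d(AO,CG)=191/4, d(CG,X)=22, d(CG,Z)=73/2
3. join CG+X (d=22) ⇒ CGX; edges |CG|=9, |X|=11
  updated: d(AO,CGX)=251/6, d(CGX,Z)=113/3
4. join AO+Z (d=34) ⇒ AOZ; edges |AO|=31/2, |Z|=17
  updated: d(AOZ,CGX)=364/9
5. join AOZ+CGX (d=364/9) ⇒ ACGOXZ; edges |AOZ|=29/9, |CGX|=83/9
final tree: (((A:3/2,O:3/2):31/2,Z:17):29/9,((C:2,G:2):9,X:11):83/9)
total length: 1295/18

C,G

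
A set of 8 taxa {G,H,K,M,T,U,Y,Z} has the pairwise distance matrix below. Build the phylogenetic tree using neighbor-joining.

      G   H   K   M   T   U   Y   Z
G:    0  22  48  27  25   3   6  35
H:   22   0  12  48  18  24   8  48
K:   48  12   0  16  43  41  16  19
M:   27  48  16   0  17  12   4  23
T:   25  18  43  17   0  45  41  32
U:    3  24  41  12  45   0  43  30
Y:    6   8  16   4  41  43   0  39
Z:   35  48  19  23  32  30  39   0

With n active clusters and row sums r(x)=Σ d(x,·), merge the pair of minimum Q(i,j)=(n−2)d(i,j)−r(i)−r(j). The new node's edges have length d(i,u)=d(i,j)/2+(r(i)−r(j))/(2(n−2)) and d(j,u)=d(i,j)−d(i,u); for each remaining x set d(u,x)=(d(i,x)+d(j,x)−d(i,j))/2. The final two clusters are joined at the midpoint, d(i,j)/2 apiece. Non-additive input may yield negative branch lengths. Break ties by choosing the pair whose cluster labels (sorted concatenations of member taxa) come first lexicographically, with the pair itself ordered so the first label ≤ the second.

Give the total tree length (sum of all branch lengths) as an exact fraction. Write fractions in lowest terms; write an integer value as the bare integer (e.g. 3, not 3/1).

1263/16

iteration 1: select G,U (d=3, Q=-346); attach at lengths (-7/6, 25/6); label the merged cluster GU
  updated: d(GU,H)=43/2, d(GU,K)=43, d(GU,M)=18, d(GU,T)=67/2, d(GU,Y)=23, d(GU,Z)=31
iteration 2: select H,T (d=18, Q=-250); attach at lengths (61/10, 119/10); label the merged cluster HT
  updated: d(GU,HT)=37/2, d(HT,K)=37/2, d(HT,M)=47/2, d(HT,Y)=31/2, d(HT,Z)=31
iteration 3: select K,Z (d=19, Q=-359/2); attach at lengths (91/16, 213/16); label the merged cluster KZ
  updated: d(GU,KZ)=55/2, d(HT,KZ)=61/4, d(KZ,M)=10, d(KZ,Y)=18
iteration 4: select GU,HT (d=37/2, Q=-417/4); attach at lengths (93/8, 55/8); label the merged cluster GHTU
  updated: d(GHTU,KZ)=97/8, d(GHTU,M)=23/2, d(GHTU,Y)=10
iteration 5: select GHTU,KZ (d=97/8, Q=-99/2); attach at lengths (71/16, 123/16); label the merged cluster GHKTUZ
  updated: d(GHKTUZ,M)=75/16, d(GHKTUZ,Y)=127/16
iteration 6: select GHKTUZ,M (d=75/16, Q=-133/8); attach at lengths (69/16, 3/8); label the merged cluster GHKMTUZ
  updated: d(GHKMTUZ,Y)=29/8
iteration 7: select GHKMTUZ,Y (d=29/8); attach at lengths (29/16, 29/16); label the merged cluster GHKMTUYZ
final tree: (((((G:-7/6,U:25/6):93/8,(H:61/10,T:119/10):55/8):71/16,(K:91/16,Z:213/16):123/16):69/16,M:3/8):29/16,Y:29/16)
total length: 1263/16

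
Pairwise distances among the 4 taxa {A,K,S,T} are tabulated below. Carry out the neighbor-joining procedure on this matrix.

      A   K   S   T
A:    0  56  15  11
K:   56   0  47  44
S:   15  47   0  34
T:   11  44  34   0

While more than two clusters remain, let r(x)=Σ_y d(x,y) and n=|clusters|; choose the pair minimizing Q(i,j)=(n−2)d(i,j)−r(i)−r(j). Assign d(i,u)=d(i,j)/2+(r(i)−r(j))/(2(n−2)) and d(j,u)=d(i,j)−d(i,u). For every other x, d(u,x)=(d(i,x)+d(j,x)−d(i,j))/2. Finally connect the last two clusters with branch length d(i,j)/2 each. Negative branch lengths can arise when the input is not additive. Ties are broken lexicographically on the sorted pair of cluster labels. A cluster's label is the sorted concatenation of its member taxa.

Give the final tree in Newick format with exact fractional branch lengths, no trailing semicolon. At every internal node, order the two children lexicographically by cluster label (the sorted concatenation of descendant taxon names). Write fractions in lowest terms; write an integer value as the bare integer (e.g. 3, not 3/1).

1. join A+T (d=11, Q=-149) ⇒ AT; edges |A|=15/4, |T|=29/4
  updated: d(AT,K)=89/2, d(AT,S)=19
2. join AT+K (d=89/2, Q=-221/2) ⇒ AKT; edges |AT|=33/4, |K|=145/4
  updated: d(AKT,S)=43/4
3. join AKT+S (d=43/4) ⇒ AKST; edges |AKT|=43/8, |S|=43/8
final tree: (((A:15/4,T:29/4):33/4,K:145/4):43/8,S:43/8)
total length: 265/4

(((A:15/4,T:29/4):33/4,K:145/4):43/8,S:43/8)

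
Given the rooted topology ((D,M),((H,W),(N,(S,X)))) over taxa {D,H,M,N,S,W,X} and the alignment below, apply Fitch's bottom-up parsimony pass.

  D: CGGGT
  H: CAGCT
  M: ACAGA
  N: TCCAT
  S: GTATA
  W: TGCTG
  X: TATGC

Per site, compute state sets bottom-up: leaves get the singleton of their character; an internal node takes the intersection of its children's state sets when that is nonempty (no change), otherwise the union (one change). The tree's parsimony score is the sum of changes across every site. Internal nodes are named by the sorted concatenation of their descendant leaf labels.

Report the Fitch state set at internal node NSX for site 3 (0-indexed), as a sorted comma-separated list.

site 0, node DM: D={C} ∪ M={A} → {A,C} (+1)
site 0, node HW: H={C} ∪ W={T} → {C,T} (+1)
site 0, node SX: S={G} ∪ X={T} → {G,T} (+1)
site 0, node NSX: N={T} ∩ SX={G,T} → {T} (+0)
site 0, node HNSWX: HW={C,T} ∩ NSX={T} → {T} (+0)
site 0, node DHMNSWX: DM={A,C} ∪ HNSWX={T} → {A,C,T} (+1)
site 1, node DM: D={G} ∪ M={C} → {C,G} (+1)
site 1, node HW: H={A} ∪ W={G} → {A,G} (+1)
site 1, node SX: S={T} ∪ X={A} → {A,T} (+1)
site 1, node NSX: N={C} ∪ SX={A,T} → {A,C,T} (+1)
site 1, node HNSWX: HW={A,G} ∩ NSX={A,C,T} → {A} (+0)
site 1, node DHMNSWX: DM={C,G} ∪ HNSWX={A} → {A,C,G} (+1)
site 2, node DM: D={G} ∪ M={A} → {A,G} (+1)
site 2, node HW: H={G} ∪ W={C} → {C,G} (+1)
site 2, node SX: S={A} ∪ X={T} → {A,T} (+1)
site 2, node NSX: N={C} ∪ SX={A,T} → {A,C,T} (+1)
site 2, node HNSWX: HW={C,G} ∩ NSX={A,C,T} → {C} (+0)
site 2, node DHMNSWX: DM={A,G} ∪ HNSWX={C} → {A,C,G} (+1)
site 3, node DM: D={G} ∩ M={G} → {G} (+0)
site 3, node HW: H={C} ∪ W={T} → {C,T} (+1)
site 3, node SX: S={T} ∪ X={G} → {G,T} (+1)
site 3, node NSX: N={A} ∪ SX={G,T} → {A,G,T} (+1)
site 3, node HNSWX: HW={C,T} ∩ NSX={A,G,T} → {T} (+0)
site 3, node DHMNSWX: DM={G} ∪ HNSWX={T} → {G,T} (+1)
site 4, node DM: D={T} ∪ M={A} → {A,T} (+1)
site 4, node HW: H={T} ∪ W={G} → {G,T} (+1)
site 4, node SX: S={A} ∪ X={C} → {A,C} (+1)
site 4, node NSX: N={T} ∪ SX={A,C} → {A,C,T} (+1)
site 4, node HNSWX: HW={G,T} ∩ NSX={A,C,T} → {T} (+0)
site 4, node DHMNSWX: DM={A,T} ∩ HNSWX={T} → {T} (+0)
per-site changes: [4, 5, 5, 4, 4]; total = 22

A,G,T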